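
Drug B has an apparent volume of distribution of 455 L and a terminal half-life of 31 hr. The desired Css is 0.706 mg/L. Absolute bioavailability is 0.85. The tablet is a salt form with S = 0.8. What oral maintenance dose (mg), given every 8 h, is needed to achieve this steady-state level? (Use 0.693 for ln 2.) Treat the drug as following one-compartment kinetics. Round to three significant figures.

84.5 mg

CL = ln 2 · Vd / t½ = 0.693 × 455.0 / 31 = 10.17 L/h
D = CL × Css × τ / F / S = 10.17 × 0.706 × 8 / 0.85 / 0.8 = 84.47 mg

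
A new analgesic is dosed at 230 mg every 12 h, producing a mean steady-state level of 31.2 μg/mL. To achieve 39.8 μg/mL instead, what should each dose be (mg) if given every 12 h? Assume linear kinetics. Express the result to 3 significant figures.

For first-order elimination, Css ∝ F·D/(CL·τ); F and CL are unchanged, so Css ∝ D/τ.
D₂ = D₁ × (Css,target / Css,current) = 230 × 39.8/31.2 = 293.4 mg

293 mg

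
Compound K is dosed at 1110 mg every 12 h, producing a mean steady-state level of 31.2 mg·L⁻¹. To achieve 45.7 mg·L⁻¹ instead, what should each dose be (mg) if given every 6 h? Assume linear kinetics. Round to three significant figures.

813 mg

With linear kinetics, Css is proportional to dose rate (D/τ) at fixed clearance.
D₂ = D₁ × (Css,target / Css,current) × (τ₂/τ₁) = 1110 × (45.7/31.2) × (6/12) = 812.9 mg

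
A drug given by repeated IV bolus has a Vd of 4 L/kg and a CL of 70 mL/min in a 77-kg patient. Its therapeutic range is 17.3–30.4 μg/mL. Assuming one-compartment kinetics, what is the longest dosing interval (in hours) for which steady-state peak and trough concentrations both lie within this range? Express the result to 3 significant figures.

Total Vd = 4 × 77 = 308.0 L
CL = 70 mL/min = 70 × 0.06 = 4.200 L/h
k = CL / Vd = 4.200 / 308.0 = 0.01364 h⁻¹
Between IV bolus doses, concentration decays as C = C₀·e^(−kτ), so C_peak/C_trough = e^(kτ).
τ_max = ln(C_peak/C_trough) / k = ln(30.4/17.3) / 0.01364 = 0.5637 / 0.01364 = 41.33 h

41.3 h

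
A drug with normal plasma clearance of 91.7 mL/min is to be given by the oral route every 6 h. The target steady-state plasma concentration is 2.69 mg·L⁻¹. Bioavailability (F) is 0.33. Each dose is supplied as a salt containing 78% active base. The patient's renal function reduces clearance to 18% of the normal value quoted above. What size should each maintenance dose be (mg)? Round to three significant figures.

62.1 mg

CL = 91.7 mL/min × 60/1000 = 5.502 L/h
Patient clearance = 0.18 × 5.502 = 0.9904 L/h
At steady state, dose per interval replaces the amount cleared in that interval: F·S·D/τ = CL·Css.
D = CL × Css × τ / F / S = 0.9904 × 2.69 × 6 / 0.33 / 0.78 = 62.10 mg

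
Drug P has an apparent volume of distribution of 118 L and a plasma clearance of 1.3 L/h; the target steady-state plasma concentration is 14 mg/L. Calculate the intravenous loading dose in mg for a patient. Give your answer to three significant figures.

1650 mg

Loading dose depends on Vd (not clearance): it fills the distribution volume.
LD = Vd × C = 118.0 × 14.00 = 1652 mg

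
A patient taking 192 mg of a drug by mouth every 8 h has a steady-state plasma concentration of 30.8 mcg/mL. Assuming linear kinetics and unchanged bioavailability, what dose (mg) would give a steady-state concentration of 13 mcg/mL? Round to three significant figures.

81.0 mg

For first-order elimination, Css ∝ F·D/(CL·τ); F and CL are unchanged, so Css ∝ D/τ.
D₂ = D₁ × (Css,target / Css,current) = 192 × 13/30.8 = 81.04 mg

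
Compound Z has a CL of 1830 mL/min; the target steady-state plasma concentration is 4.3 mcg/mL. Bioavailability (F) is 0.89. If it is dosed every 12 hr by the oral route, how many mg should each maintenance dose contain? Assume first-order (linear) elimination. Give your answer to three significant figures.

CL = 1830 mL/min = 1830 × 0.06 = 109.8 L/h
At steady state, dose per interval replaces the amount cleared in that interval: F·D/τ = CL·Css.
D = CL × Css × τ / F = 109.8 × 4.3 × 12 / 0.89 = 6366 mg

6370 mg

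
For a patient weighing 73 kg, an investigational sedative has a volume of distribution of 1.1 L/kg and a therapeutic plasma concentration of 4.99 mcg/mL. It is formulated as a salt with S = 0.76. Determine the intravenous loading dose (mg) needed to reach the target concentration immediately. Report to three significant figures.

Total Vd = 1.1 × 73 = 80.30 L
LD = Vd × C / S = 80.30 × 4.990 / 0.76 = 527.2 mg

527 mg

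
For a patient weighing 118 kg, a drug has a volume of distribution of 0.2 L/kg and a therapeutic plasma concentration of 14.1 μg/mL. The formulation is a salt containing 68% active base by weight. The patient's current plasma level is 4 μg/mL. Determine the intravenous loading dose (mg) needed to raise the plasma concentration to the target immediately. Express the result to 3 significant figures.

351 mg

Vd = 0.2 L/kg × 118 kg = 23.60 L
Concentration deficit ΔC = 14.1 − 4 = 10.10 mg/L
LD = Vd × ΔC / S = 23.60 × 10.10 / 0.68 = 350.5 mg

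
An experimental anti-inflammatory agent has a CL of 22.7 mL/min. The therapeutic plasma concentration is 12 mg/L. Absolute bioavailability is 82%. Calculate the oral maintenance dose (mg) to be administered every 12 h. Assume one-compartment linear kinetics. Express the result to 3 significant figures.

CL = 22.7 mL/min = 22.7 × 0.06 = 1.362 L/h
D = CL × Css × τ / F = 1.362 × 12 × 12 / 0.82 = 239.2 mg

239 mg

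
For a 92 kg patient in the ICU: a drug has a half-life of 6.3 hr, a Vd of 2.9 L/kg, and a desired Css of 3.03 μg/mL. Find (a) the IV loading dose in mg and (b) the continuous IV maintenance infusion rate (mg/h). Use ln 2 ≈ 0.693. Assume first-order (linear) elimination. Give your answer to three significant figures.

Vd(total) = 92 kg × 2.9 L/kg = 266.8 L
LD = Vd × C = 266.8 × 3.03 = 808.4 mg
CL = 0.693 × Vd / t½ = 0.693 × 266.8 / 6.3 = 29.35 L/h
Infusion rate = CL × Css = 29.35 × 3.03 = 88.93 mg/h

(a) 808 mg; (b) 88.9 mg/h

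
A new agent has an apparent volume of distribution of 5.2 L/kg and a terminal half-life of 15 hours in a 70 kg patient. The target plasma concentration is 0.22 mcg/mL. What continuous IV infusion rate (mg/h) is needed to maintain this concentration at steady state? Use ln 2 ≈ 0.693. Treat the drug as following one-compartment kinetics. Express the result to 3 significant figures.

Vd = 5.2 L/kg × 70 kg = 364.0 L
k = 0.693/15 = 0.04620 h⁻¹, so CL = k·Vd = 0.04620 × 364.0 = 16.82 L/h
Infusion rate = CL × Css = 16.82 × 0.22 = 3.700 mg/h

3.70 mg/h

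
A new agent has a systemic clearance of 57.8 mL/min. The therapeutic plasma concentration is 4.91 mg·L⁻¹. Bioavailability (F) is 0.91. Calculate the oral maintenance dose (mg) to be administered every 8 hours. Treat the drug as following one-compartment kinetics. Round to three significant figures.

Convert clearance: 57.8 mL/min × 60 min/h ÷ 1000 mL/L = 3.468 L/h
D = CL × Css × τ / F = 3.468 × 4.91 × 8 / 0.91 = 149.7 mg

150 mg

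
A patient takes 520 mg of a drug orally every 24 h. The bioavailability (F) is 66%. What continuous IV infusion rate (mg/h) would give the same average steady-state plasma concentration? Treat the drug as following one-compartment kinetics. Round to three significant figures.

14.3 mg/h

Equivalent systemic input: infusion rate = F·D/τ.
Rate = 0.66 × 520 / 24 = 14.30 mg/h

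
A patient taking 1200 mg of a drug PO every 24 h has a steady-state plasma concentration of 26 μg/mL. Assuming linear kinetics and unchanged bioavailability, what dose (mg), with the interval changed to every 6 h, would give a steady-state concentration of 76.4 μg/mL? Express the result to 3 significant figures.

With linear kinetics, Css is proportional to dose rate (D/τ) at fixed clearance.
D₂ = D₁ × (Css,target / Css,current) × (τ₂/τ₁) = 1200 × (76.4/26) × (6/24) = 881.5 mg

882 mg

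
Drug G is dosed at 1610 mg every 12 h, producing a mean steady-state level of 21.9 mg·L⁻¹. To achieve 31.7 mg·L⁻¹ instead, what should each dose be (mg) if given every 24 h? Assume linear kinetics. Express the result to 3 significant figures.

With linear kinetics, Css is proportional to dose rate (D/τ) at fixed clearance.
D₂ = D₁ × (Css,target / Css,current) × (τ₂/τ₁) = 1610 × (31.7/21.9) × (24/12) = 4661 mg

4660 mg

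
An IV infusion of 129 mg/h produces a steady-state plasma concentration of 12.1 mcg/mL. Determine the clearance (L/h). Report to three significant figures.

10.7 L/h

At steady state, infusion rate = CL × Css, so CL = rate / Css.
CL = 129 / 12.1 = 10.66 L/h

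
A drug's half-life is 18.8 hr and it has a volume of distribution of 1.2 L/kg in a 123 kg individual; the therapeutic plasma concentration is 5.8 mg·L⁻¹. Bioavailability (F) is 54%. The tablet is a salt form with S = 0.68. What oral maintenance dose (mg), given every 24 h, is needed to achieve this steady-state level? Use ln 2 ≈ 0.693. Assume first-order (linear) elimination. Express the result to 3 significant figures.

2060 mg

Vd(total) = 123 kg × 1.2 L/kg = 147.6 L
CL = 0.693 × Vd / t½ = 0.693 × 147.6 / 18.8 = 5.441 L/h
D = CL × Css × τ / F / S = 5.441 × 5.8 × 24 / 0.54 / 0.68 = 2063 mg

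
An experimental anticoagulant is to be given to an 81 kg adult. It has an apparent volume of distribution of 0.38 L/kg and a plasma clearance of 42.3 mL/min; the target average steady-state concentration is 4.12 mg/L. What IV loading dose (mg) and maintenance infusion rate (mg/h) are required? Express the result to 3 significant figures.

Total Vd = 0.38 × 81 = 30.78 L
Loading dose = Vd × C = 30.78 × 4.12 = 126.8 mg
Convert clearance: 42.3 mL/min × 60 min/h ÷ 1000 mL/L = 2.538 L/h
Maintenance infusion rate = CL × Css = 2.538 × 4.12 = 10.46 mg/h

(a) 127 mg; (b) 10.5 mg/h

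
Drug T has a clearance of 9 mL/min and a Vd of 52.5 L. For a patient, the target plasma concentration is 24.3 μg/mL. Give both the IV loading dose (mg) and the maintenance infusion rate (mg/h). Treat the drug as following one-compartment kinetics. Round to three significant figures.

Loading: fill Vd to C_target → 52.50 L × 24.3 mg/L = 1276 mg
CL = 9 mL/min = 9 × 0.06 = 0.5400 L/h
Maintenance infusion rate = CL × Css = 0.5400 × 24.3 = 13.12 mg/h

(a) 1280 mg; (b) 13.1 mg/h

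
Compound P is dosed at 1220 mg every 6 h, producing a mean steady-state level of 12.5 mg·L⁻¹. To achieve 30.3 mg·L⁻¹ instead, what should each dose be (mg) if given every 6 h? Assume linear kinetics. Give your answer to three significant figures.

For first-order elimination, Css ∝ F·D/(CL·τ); F and CL are unchanged, so Css ∝ D/τ.
D₂ = D₁ × (Css,target / Css,current) = 1220 × 30.3/12.5 = 2957 mg

2960 mg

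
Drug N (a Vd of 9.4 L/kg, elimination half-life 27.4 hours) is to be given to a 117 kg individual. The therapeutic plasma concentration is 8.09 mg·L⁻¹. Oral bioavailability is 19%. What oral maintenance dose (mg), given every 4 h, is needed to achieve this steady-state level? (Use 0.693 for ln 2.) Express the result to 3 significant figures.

4740 mg

Vd(total) = 117 kg × 9.4 L/kg = 1100 L
CL = 0.693 × Vd / t½ = 0.693 × 1100 / 27.4 = 27.82 L/h
D = CL × Css × τ / F = 27.82 × 8.09 × 4 / 0.19 = 4738 mg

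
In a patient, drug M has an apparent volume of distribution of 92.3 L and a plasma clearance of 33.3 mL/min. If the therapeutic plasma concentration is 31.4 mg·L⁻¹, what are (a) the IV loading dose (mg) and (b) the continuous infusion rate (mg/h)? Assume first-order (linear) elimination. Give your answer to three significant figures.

(a) 2900 mg; (b) 62.7 mg/h

Loading dose = Vd × C = 92.30 × 31.4 = 2898 mg
CL = 33.3 mL/min × 60/1000 = 1.998 L/h
Maintenance: replace elimination → rate = CL × Css = 1.998 × 31.4 = 62.74 mg/h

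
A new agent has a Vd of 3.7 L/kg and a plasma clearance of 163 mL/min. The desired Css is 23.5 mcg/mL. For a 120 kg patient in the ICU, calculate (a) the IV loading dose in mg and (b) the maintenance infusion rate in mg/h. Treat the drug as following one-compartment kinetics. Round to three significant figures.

(a) 10400 mg; (b) 230 mg/h

Vd(total) = 120 kg × 3.7 L/kg = 444.0 L
LD = Vd · C_target = 444.0 × 23.5 = 10430 mg
CL = 163 mL/min × 60/1000 = 9.780 L/h
Maintenance infusion rate = CL × Css = 9.780 × 23.5 = 229.8 mg/h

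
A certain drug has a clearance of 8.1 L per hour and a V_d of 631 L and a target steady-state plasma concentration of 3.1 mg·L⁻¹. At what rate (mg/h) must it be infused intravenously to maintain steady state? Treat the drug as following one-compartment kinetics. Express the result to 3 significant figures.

25.1 mg/h

Infusion rate = CL · Css = 8.100 L/h × 3.1 mg/L = 25.11 mg/h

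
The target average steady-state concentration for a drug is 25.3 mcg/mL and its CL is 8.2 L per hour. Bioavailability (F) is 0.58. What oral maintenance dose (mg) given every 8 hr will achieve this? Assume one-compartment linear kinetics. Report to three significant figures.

D = CL × Css × τ / F = 8.200 × 25.3 × 8 / 0.58 = 2862 mg

2860 mg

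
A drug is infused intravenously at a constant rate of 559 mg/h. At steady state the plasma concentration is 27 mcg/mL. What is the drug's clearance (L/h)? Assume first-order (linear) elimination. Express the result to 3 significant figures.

At steady state, infusion rate = CL × Css, so CL = rate / Css.
CL = 559 / 27 = 20.70 L/h

20.7 L/h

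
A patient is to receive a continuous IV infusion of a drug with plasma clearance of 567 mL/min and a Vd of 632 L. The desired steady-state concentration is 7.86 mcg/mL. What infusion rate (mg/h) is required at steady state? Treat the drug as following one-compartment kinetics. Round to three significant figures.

CL = 567 mL/min × 60/1000 = 34.02 L/h
Rate = CL × Css = 34.02 × 7.86 = 267.4 mg/h

267 mg/h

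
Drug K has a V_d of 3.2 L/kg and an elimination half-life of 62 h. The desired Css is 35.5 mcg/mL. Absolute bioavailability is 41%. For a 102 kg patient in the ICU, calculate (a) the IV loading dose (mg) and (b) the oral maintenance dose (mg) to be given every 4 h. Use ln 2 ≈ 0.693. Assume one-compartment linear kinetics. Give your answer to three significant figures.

Vd = 3.2 L/kg × 102 kg = 326.4 L
LD = Vd × C = 326.4 × 35.5 = 11590 mg
CL = 0.693 × Vd / t½ = 0.693 × 326.4 / 62 = 3.648 L/h
D = CL × Css × τ / F = 3.648 × 35.5 × 4 / 0.41 = 1263 mg

(a) 11600 mg; (b) 1260 mg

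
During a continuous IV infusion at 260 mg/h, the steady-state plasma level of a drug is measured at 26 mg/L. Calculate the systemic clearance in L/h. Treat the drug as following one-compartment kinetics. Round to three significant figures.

10.0 L/h

At steady state, infusion rate = CL × Css, so CL = rate / Css.
CL = 260 / 26 = 10.00 L/h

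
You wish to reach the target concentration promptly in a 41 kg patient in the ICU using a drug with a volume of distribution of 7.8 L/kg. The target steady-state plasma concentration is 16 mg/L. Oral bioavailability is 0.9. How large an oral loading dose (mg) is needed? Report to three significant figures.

Total Vd = 7.8 × 41 = 319.8 L
LD = Vd × C / F = 319.8 × 16.00 / 0.9 = 5685 mg

5690 mg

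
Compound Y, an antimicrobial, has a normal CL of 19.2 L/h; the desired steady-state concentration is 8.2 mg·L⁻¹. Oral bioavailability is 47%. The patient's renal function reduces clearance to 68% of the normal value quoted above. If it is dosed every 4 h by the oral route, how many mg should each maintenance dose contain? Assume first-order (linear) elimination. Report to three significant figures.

911 mg

Patient clearance = 0.68 × 19.20 = 13.06 L/h
D = CL × Css × τ / F = 13.06 × 8.2 × 4 / 0.47 = 911.4 mg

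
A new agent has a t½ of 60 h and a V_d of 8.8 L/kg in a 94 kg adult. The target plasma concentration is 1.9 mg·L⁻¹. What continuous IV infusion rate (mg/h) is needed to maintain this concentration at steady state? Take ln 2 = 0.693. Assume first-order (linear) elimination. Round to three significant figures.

18.2 mg/h

Vd(total) = 94 kg × 8.8 L/kg = 827.2 L
CL = ln 2 · Vd / t½ = 0.693 × 827.2 / 60 = 9.554 L/h
Infusion rate = CL × Css = 9.554 × 1.9 = 18.15 mg/h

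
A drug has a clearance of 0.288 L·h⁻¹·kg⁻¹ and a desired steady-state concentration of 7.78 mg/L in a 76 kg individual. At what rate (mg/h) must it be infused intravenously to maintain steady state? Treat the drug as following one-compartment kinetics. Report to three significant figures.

CL = 0.288 L·h⁻¹·kg⁻¹ × 76 kg = 21.89 L/h
Infusion rate = CL · Css = 21.89 L/h × 7.78 mg/L = 170.3 mg/h

170 mg/h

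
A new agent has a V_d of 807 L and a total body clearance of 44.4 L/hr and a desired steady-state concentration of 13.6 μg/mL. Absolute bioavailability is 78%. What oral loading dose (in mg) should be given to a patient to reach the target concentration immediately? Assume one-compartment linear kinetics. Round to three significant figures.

14100 mg

The loading dose fills Vd to the target concentration; clearance is irrelevant here.
LD = Vd × C / F = 807.0 × 13.60 / 0.78 = 14070 mg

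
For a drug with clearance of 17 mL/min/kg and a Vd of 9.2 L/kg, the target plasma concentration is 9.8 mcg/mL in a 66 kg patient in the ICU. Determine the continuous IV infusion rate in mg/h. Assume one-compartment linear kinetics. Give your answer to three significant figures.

CL = 17 mL/min/kg × 66 kg = 1122 mL/min = 1122 × 60/1000 = 67.32 L/h
At steady state, infusion rate equals elimination rate: rate in = CL × Css.
R₀ = 67.32 × 9.8 = 659.7 mg/h

660 mg/h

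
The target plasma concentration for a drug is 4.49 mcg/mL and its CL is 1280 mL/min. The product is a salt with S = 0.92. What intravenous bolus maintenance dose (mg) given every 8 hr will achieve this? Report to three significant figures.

CL = 1280 mL/min × 60/1000 = 76.80 L/h
D = CL × Css × τ / S = 76.80 × 4.49 × 8 / 0.92 = 2999 mg

3000 mg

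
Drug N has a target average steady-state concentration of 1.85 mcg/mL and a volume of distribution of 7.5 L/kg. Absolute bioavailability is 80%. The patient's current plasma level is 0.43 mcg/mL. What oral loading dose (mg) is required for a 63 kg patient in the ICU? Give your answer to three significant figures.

Vd = 7.5 L/kg × 63 kg = 472.5 L
Concentration deficit ΔC = 1.85 − 0.43 = 1.420 mg/L
LD = Vd × ΔC / F = 472.5 × 1.420 / 0.8 = 838.7 mg

839 mg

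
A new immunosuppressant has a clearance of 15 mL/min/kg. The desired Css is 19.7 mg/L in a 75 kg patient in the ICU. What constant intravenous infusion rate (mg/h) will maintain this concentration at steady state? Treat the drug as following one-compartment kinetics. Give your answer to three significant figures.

1330 mg/h

CL = 15 mL/min/kg × 75 kg = 1125 mL/min = 1125 × 60/1000 = 67.50 L/h
Rate = CL × Css = 67.50 × 19.7 = 1330 mg/h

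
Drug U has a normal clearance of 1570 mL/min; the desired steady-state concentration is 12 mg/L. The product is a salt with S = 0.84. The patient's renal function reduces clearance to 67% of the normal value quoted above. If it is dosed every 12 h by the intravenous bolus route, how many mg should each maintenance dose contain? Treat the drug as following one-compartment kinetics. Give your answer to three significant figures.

Convert clearance: 1570 mL/min × 60 min/h ÷ 1000 mL/L = 94.20 L/h
Patient clearance = 0.67 × 94.20 = 63.11 L/h
At steady state, dose per interval replaces the amount cleared in that interval: S·D/τ = CL·Css.
D = CL × Css × τ / S = 63.11 × 12 × 12 / 0.84 = 10820 mg

10800 mg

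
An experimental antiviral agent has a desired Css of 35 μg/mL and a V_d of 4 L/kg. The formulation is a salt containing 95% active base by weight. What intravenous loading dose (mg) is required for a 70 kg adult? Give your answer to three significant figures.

10300 mg

Total Vd = 4 × 70 = 280.0 L
LD = Vd × C / S = 280.0 × 35.00 / 0.95 = 10320 mg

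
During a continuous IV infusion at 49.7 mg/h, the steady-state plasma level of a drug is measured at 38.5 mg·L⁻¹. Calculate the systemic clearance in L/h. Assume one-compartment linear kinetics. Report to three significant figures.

1.29 L/h

At steady state, infusion rate = CL × Css, so CL = rate / Css.
CL = 49.7 / 38.5 = 1.291 L/h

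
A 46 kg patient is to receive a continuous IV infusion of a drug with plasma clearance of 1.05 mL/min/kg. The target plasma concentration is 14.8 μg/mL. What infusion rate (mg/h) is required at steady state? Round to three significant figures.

42.9 mg/h

CL = 1.05 mL/min/kg × 46 kg = 48.30 mL/min = 48.30 × 60/1000 = 2.898 L/h
At steady state, infusion rate equals elimination rate: rate in = CL × Css.
Rate = CL × Css = 2.898 × 14.8 = 42.89 mg/h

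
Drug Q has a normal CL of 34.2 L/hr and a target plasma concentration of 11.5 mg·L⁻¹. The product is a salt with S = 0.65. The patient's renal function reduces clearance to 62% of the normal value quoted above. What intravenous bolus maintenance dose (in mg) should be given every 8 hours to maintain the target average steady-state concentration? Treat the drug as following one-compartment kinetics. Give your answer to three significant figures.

Patient clearance = 0.62 × 34.20 = 21.20 L/h
D = CL × Css × τ / S = 21.20 × 11.5 × 8 / 0.65 = 3001 mg

3000 mg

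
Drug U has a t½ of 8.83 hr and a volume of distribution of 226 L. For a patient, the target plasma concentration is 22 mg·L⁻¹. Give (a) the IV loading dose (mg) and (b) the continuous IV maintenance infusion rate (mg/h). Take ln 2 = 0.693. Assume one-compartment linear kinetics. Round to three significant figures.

LD = Vd × C = 226.0 × 22 = 4972 mg
CL = 0.693 × Vd / t½ = 0.693 × 226.0 / 8.83 = 17.74 L/h
Infusion rate = CL × Css = 17.74 × 22 = 390.3 mg/h

(a) 4970 mg; (b) 390 mg/h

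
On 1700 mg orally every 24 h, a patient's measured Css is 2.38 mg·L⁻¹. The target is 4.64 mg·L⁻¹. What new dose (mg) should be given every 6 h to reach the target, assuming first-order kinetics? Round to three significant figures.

With linear kinetics, Css is proportional to dose rate (D/τ) at fixed clearance.
D₂ = D₁ × (Css,target / Css,current) × (τ₂/τ₁) = 1700 × (4.64/2.38) × (6/24) = 828.6 mg

829 mg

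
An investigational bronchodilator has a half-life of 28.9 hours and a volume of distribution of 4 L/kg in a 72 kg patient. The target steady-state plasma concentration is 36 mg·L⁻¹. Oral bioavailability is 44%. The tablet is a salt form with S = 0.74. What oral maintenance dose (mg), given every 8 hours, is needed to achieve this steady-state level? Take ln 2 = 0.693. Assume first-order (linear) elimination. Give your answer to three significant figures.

6110 mg

Vd(total) = 72 kg × 4 L/kg = 288.0 L
CL = ln 2 · Vd / t½ = 0.693 × 288.0 / 28.9 = 6.906 L/h
D = CL × Css × τ / F / S = 6.906 × 36 × 8 / 0.44 / 0.74 = 6109 mg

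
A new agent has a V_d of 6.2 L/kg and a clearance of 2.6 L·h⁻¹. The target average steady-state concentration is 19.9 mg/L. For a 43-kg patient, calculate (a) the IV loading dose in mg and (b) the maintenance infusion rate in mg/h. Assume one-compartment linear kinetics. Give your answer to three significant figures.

Total Vd = 6.2 × 43 = 266.6 L
Loading: fill Vd to C_target → 266.6 L × 19.9 mg/L = 5305 mg
Maintenance infusion rate = CL × Css = 2.600 × 19.9 = 51.74 mg/h

(a) 5310 mg; (b) 51.7 mg/h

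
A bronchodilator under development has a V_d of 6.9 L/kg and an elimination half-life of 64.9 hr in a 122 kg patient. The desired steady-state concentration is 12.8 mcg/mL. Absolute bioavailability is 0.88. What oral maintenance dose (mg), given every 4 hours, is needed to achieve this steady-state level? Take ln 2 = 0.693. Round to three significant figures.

Vd(total) = 122 kg × 6.9 L/kg = 841.8 L
k = 0.693/64.9 = 0.01068 h⁻¹, so CL = k·Vd = 0.01068 × 841.8 = 8.990 L/h
D = CL × Css × τ / F = 8.990 × 12.8 × 4 / 0.88 = 523.1 mg

523 mg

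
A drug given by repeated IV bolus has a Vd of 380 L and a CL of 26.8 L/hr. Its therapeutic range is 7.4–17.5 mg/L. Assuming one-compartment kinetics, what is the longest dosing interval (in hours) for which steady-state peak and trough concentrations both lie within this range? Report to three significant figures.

k = CL / Vd = 26.80 / 380.0 = 0.07053 h⁻¹
Between IV bolus doses, concentration decays as C = C₀·e^(−kτ), so C_peak/C_trough = e^(kτ).
τ_max = ln(C_peak/C_trough) / k = ln(17.5/7.4) / 0.07053 = 0.8607 / 0.07053 = 12.20 h

12.2 h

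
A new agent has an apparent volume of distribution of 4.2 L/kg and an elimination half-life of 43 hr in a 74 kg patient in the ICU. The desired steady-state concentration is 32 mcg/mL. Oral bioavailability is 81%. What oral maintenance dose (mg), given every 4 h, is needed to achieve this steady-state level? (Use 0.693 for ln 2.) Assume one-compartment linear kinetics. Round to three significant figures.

Vd = 4.2 L/kg × 74 kg = 310.8 L
CL = ln 2 · Vd / t½ = 0.693 × 310.8 / 43 = 5.009 L/h
D = CL × Css × τ / F = 5.009 × 32 × 4 / 0.81 = 791.5 mg

792 mg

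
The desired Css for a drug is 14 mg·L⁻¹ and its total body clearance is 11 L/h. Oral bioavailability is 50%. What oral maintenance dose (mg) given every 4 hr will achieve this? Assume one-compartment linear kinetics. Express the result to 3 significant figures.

1230 mg

At steady state, dose per interval replaces the amount cleared in that interval: F·D/τ = CL·Css.
D = CL × Css × τ / F = 11.00 × 14 × 4 / 0.5 = 1232 mg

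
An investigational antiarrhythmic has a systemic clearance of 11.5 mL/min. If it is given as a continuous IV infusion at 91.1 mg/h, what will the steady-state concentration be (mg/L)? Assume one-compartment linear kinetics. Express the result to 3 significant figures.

CL = 11.5 mL/min = 11.5 × 0.06 = 0.6900 L/h
Css = rate / CL = 91.1 / 0.6900 = 132.0 mg/L

132 mg/L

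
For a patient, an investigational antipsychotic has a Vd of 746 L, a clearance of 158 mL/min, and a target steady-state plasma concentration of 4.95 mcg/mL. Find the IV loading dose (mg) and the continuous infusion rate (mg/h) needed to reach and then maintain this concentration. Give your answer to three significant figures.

(a) 3690 mg; (b) 46.9 mg/h

Loading: fill Vd to C_target → 746.0 L × 4.95 mg/L = 3693 mg
Convert clearance: 158 mL/min × 60 min/h ÷ 1000 mL/L = 9.480 L/h
Infusion rate = 9.480 L/h × 4.95 mg/L = 46.93 mg/h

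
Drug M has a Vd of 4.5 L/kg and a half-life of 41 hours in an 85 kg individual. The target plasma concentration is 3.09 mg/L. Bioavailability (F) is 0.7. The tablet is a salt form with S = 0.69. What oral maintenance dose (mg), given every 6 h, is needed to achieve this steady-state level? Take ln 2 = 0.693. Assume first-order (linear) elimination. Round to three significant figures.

248 mg

Total Vd = 4.5 × 85 = 382.5 L
CL = 0.693 × Vd / t½ = 0.693 × 382.5 / 41 = 6.465 L/h
D = CL × Css × τ / F / S = 6.465 × 3.09 × 6 / 0.7 / 0.69 = 248.2 mg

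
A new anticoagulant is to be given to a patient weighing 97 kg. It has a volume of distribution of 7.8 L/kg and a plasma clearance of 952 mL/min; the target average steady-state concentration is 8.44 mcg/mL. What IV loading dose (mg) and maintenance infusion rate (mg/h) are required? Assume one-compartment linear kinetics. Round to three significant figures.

Vd = 7.8 L/kg × 97 kg = 756.6 L
LD = Vd · C_target = 756.6 × 8.44 = 6386 mg
Convert clearance: 952 mL/min × 60 min/h ÷ 1000 mL/L = 57.12 L/h
Infusion rate = 57.12 L/h × 8.44 mg/L = 482.1 mg/h

(a) 6390 mg; (b) 482 mg/h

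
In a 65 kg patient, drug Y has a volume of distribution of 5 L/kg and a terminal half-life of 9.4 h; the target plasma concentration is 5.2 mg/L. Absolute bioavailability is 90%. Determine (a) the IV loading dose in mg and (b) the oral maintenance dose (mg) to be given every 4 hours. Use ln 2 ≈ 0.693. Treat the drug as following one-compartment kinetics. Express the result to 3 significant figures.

Vd = 5 L/kg × 65 kg = 325.0 L
LD = Vd × C = 325.0 × 5.2 = 1690 mg
CL = 0.693 × Vd / t½ = 0.693 × 325.0 / 9.4 = 23.96 L/h
D = CL × Css × τ / F = 23.96 × 5.2 × 4 / 0.9 = 553.7 mg

(a) 1690 mg; (b) 554 mg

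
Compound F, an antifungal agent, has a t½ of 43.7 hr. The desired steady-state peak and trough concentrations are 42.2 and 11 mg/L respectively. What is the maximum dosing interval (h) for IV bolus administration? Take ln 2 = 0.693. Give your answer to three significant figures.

k = 0.693 / t½ = 0.693 / 43.7 = 0.01586 h⁻¹
Between IV bolus doses, concentration decays as C = C₀·e^(−kτ), so C_peak/C_trough = e^(kτ).
τ_max = ln(C_peak/C_trough) / k = ln(42.2/11) / 0.01586 = 1.345 / 0.01586 = 84.80 h

84.8 h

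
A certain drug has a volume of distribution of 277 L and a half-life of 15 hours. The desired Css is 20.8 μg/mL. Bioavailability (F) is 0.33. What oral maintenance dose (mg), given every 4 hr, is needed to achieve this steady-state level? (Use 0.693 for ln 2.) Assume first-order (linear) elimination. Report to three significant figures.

CL = ln 2 · Vd / t½ = 0.693 × 277.0 / 15 = 12.80 L/h
D = CL × Css × τ / F = 12.80 × 20.8 × 4 / 0.33 = 3227 mg

3230 mg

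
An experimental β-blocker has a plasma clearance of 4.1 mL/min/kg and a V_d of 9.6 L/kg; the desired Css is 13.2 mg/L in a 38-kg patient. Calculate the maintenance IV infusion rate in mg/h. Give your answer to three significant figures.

123 mg/h

CL = 4.1 mL/min/kg × 38 kg = 155.8 mL/min = 155.8 × 60/1000 = 9.348 L/h
Maintenance depends on clearance, not Vd — rate in must match rate out.
Infusion rate = CL · Css = 9.348 L/h × 13.2 mg/L = 123.4 mg/h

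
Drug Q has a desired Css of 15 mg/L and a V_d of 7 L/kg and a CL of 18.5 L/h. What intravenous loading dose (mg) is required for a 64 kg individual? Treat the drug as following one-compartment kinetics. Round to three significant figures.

6720 mg

Total Vd = 7 × 64 = 448.0 L
LD = Vd × C = 448.0 × 15.00 = 6720 mg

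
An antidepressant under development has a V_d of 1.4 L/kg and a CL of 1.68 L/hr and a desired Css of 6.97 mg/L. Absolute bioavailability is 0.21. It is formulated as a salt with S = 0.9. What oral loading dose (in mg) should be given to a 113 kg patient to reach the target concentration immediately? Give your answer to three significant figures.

5830 mg

Vd(total) = 113 kg × 1.4 L/kg = 158.2 L
LD = Vd × C / F / S = 158.2 × 6.970 / 0.21 / 0.9 = 5834 mg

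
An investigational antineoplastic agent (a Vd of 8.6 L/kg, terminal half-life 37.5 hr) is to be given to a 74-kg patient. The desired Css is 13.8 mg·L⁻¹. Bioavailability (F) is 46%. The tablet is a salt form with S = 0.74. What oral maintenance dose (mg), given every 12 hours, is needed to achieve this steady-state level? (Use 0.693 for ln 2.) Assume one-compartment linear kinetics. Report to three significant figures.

5720 mg

Total Vd = 8.6 × 74 = 636.4 L
CL = 0.693 × Vd / t½ = 0.693 × 636.4 / 37.5 = 11.76 L/h
D = CL × Css × τ / F / S = 11.76 × 13.8 × 12 / 0.46 / 0.74 = 5721 mg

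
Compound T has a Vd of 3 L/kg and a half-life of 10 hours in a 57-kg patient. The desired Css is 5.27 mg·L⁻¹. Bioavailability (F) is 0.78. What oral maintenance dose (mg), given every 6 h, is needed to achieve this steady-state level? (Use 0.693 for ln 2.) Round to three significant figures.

Vd(total) = 57 kg × 3 L/kg = 171.0 L
k = 0.693/10 = 0.06930 h⁻¹, so CL = k·Vd = 0.06930 × 171.0 = 11.85 L/h
D = CL × Css × τ / F = 11.85 × 5.27 × 6 / 0.78 = 480.4 mg

480 mg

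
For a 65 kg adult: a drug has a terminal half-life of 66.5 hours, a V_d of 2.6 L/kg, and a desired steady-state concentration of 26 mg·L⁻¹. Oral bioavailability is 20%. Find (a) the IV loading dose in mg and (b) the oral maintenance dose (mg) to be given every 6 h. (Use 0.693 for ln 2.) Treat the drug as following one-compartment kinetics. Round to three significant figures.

(a) 4390 mg; (b) 1370 mg

Total Vd = 2.6 × 65 = 169.0 L
LD = Vd × C = 169.0 × 26 = 4394 mg
CL = 0.693 × Vd / t½ = 0.693 × 169.0 / 66.5 = 1.761 L/h
D = CL × Css × τ / F = 1.761 × 26 × 6 / 0.2 = 1374 mg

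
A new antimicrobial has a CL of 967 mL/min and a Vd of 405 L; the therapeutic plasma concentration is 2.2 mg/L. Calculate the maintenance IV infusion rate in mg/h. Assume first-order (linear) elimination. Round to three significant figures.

128 mg/h

Convert clearance: 967 mL/min × 60 min/h ÷ 1000 mL/L = 58.02 L/h
Vd does not affect the maintenance rate; only clearance governs steady-state input.
R₀ = 58.02 × 2.2 = 127.6 mg/h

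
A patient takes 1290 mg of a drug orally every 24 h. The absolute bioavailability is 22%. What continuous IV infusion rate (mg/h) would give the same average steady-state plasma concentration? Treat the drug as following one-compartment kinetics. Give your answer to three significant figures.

Equivalent systemic input: infusion rate = F·D/τ.
Rate = 0.22 × 1290 / 24 = 11.83 mg/h

11.8 mg/h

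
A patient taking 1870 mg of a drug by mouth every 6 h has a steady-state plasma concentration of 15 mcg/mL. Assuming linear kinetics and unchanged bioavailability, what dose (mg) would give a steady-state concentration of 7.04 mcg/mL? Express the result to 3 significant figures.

878 mg

With linear kinetics, Css is proportional to dose rate (D/τ) at fixed clearance.
D₂ = D₁ × (Css,target / Css,current) = 1870 × 7.04/15 = 877.7 mg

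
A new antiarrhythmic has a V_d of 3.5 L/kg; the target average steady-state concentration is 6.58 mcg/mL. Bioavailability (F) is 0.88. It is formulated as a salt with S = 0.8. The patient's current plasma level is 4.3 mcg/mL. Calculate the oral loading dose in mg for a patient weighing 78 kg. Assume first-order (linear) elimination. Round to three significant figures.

884 mg

Vd(total) = 78 kg × 3.5 L/kg = 273.0 L
Concentration deficit ΔC = 6.58 − 4.3 = 2.280 mg/L
LD = Vd × ΔC / F / S = 273.0 × 2.280 / 0.88 / 0.8 = 884.1 mg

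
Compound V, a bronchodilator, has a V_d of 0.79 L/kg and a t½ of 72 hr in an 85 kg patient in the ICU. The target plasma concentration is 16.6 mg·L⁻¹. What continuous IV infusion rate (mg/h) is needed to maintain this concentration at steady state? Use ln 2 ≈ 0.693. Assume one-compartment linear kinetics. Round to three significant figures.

Total Vd = 0.79 × 85 = 67.15 L
k = 0.693/72 = 0.009625 h⁻¹, so CL = k·Vd = 0.009625 × 67.15 = 0.6463 L/h
Infusion rate = CL × Css = 0.6463 × 16.6 = 10.73 mg/h

10.7 mg/h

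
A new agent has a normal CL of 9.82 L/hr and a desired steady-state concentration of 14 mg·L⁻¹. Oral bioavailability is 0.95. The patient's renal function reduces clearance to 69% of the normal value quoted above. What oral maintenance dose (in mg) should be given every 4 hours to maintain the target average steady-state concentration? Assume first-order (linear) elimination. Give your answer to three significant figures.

Patient clearance = 0.69 × 9.820 = 6.776 L/h
D = CL × Css × τ / F = 6.776 × 14 × 4 / 0.95 = 399.4 mg

399 mg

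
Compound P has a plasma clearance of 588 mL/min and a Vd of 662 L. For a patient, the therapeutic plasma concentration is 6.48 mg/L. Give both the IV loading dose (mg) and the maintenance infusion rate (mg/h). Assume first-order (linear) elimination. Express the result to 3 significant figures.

(a) 4290 mg; (b) 229 mg/h

LD = Vd · C_target = 662.0 × 6.48 = 4290 mg
CL = 588 mL/min = 588 × 0.06 = 35.28 L/h
Infusion rate = 35.28 L/h × 6.48 mg/L = 228.6 mg/h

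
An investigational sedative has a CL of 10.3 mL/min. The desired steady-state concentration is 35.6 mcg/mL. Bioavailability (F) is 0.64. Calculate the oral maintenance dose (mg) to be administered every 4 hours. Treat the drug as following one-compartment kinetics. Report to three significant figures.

CL = 10.3 mL/min × 60/1000 = 0.6180 L/h
D = CL × Css × τ / F = 0.6180 × 35.6 × 4 / 0.64 = 137.5 mg

138 mg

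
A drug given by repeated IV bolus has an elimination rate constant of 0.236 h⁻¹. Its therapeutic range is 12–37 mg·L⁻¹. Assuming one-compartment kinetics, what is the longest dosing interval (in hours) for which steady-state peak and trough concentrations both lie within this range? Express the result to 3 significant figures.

4.77 h

Between IV bolus doses, concentration decays as C = C₀·e^(−kτ), so C_peak/C_trough = e^(kτ).
τ_max = ln(C_peak/C_trough) / k = ln(37/12) / 0.2360 = 1.126 / 0.2360 = 4.771 h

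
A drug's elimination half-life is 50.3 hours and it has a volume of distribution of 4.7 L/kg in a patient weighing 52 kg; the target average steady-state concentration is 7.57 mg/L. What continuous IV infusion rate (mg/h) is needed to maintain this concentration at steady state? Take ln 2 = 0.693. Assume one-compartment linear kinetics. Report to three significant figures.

25.5 mg/h

Vd(total) = 52 kg × 4.7 L/kg = 244.4 L
CL = 0.693 × Vd / t½ = 0.693 × 244.4 / 50.3 = 3.367 L/h
Infusion rate = CL × Css = 3.367 × 7.57 = 25.49 mg/h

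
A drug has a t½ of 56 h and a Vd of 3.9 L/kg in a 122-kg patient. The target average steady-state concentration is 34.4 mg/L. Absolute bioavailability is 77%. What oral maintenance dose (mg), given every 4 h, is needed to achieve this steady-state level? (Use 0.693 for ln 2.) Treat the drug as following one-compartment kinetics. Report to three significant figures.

1050 mg

Vd(total) = 122 kg × 3.9 L/kg = 475.8 L
CL = 0.693 × Vd / t½ = 0.693 × 475.8 / 56 = 5.888 L/h
D = CL × Css × τ / F = 5.888 × 34.4 × 4 / 0.77 = 1052 mg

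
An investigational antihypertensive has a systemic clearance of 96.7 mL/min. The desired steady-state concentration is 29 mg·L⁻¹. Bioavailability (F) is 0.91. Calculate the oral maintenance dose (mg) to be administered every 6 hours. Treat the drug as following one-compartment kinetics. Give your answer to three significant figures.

1110 mg

CL = 96.7 mL/min = 96.7 × 0.06 = 5.802 L/h
At steady state, dose per interval replaces the amount cleared in that interval: F·D/τ = CL·Css.
D = CL × Css × τ / F = 5.802 × 29 × 6 / 0.91 = 1109 mg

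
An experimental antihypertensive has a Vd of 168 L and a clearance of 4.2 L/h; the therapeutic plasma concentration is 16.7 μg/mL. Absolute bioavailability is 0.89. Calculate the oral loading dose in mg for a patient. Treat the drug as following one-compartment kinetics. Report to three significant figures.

3150 mg

The loading dose fills Vd to the target concentration; clearance is irrelevant here.
LD = Vd × C / F = 168.0 × 16.70 / 0.89 = 3152 mg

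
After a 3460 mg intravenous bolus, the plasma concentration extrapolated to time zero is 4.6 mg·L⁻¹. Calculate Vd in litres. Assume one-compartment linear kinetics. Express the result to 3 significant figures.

Immediately after an IV bolus, C₀ = Dose / Vd, so Vd = Dose / C₀.
Vd = 3460 / 4.6 = 752.2 L

752 L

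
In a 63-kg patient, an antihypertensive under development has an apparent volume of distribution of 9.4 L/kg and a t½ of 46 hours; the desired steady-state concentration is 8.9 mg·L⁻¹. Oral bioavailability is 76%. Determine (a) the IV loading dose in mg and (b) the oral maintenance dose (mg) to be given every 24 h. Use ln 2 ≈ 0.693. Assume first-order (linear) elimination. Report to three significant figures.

(a) 5270 mg; (b) 2510 mg

Vd(total) = 63 kg × 9.4 L/kg = 592.2 L
LD = Vd × C = 592.2 × 8.9 = 5271 mg
CL = 0.693 × Vd / t½ = 0.693 × 592.2 / 46 = 8.922 L/h
D = CL × Css × τ / F = 8.922 × 8.9 × 24 / 0.76 = 2508 mg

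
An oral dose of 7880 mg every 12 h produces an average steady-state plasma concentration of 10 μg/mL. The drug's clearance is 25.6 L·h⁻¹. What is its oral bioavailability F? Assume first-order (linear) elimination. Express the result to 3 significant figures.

0.390

F·D/τ = CL·Css at steady state → F = CL·Css·τ / D.
F = 25.6 × 10 × 12 / 7880 = 0.390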